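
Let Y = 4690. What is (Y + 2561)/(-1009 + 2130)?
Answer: 7251/1121 ≈ 6.4683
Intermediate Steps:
(Y + 2561)/(-1009 + 2130) = (4690 + 2561)/(-1009 + 2130) = 7251/1121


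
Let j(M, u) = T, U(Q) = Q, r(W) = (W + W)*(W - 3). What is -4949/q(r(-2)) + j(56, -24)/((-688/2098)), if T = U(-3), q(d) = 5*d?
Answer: -346939/8600 ≈ -40.342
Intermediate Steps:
r(W) = 2*W*(-3 + W) (r(W) = (2*W)*(-3 + W) = 2*W*(-3 + W))
T = -3
j(M, u) = -3
-4949/q(r(-2)) + j(56, -24)/((-688/2098)) = -4949*(-1/(20*(-3 - 2))) - 3/((-688/2098)) = -4949/(5*(2*(-2)*(-5))) - 3/((-688*1/2098)) = -4949/(5*20) - 3/(-344/1049) = -4949/100 - 3*(-1049/344) = -4949*1/100 + 3147/344 = -4949/100 + 3147/344 = -346939/8600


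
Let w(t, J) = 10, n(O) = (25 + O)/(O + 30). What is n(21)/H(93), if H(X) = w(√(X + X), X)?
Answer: 23/255 ≈ 0.090196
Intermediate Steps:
n(O) = (25 + O)/(30 + O)
H(X) = 10
n(21)/H(93) = ((25 + 21)/(30 + 21))/10 = (46/51)*(⅒) = 23/255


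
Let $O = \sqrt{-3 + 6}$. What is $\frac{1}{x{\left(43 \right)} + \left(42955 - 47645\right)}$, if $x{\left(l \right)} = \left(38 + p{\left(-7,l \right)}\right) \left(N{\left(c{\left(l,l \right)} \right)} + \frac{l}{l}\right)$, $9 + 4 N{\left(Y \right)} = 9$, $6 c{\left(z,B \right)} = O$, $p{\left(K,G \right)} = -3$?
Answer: $- \frac{1}{4655} \approx -0.00021482$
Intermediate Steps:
$O = \sqrt{3} \approx 1.732$
$c{\left(z,B \right)} = \frac{\sqrt{3}}{6}$
$N{\left(Y \right)} = 0$ ($N{\left(Y \right)} = - \frac{9}{4} + \frac{1}{4} \cdot 9 = - \frac{9}{4} + \frac{9}{4} = 0$)
$x{\left(l \right)} = 35$ ($x{\left(l \right)} = \left(38 - 3\right) \left(0 + \frac{l}{l}\right) = 35 \left(0 + 1\right) = 35 \cdot 1 = 35$)
$\frac{1}{x{\left(43 \right)} + \left(42955 - 47645\right)} = \frac{1}{35 + \left(42955 - 47645\right)} = \frac{1}{35 - 4690} = \frac{1}{-4655} = - \frac{1}{4655}$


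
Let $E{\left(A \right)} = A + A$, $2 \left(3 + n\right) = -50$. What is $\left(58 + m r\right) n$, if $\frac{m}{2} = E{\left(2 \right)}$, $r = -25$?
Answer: $3976$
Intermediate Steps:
$n = -28$ ($n = -3 + \frac{1}{2} \left(-50\right) = -3 - 25 = -28$)
$E{\left(A \right)} = 2 A$
$m = 8$ ($m = 2 \cdot 2 \cdot 2 = 2 \cdot 4 = 8$)
$\left(58 + m r\right) n = \left(58 + 8 \left(-25\right)\right) \left(-28\right) = \left(58 - 200\right) \left(-28\right) = \left(-142\right) \left(-28\right) = 3976$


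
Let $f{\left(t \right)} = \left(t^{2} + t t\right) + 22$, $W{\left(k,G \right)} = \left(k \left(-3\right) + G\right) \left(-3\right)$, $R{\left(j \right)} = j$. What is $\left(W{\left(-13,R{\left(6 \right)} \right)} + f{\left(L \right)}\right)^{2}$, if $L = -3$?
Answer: $9025$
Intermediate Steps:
$W{\left(k,G \right)} = - 3 G + 9 k$ ($W{\left(k,G \right)} = \left(- 3 k + G\right) \left(-3\right) = \left(G - 3 k\right) \left(-3\right) = - 3 G + 9 k$)
$f{\left(t \right)} = 22 + 2 t^{2}$ ($f{\left(t \right)} = \left(t^{2} + t^{2}\right) + 22 = 2 t^{2} + 22 = 22 + 2 t^{2}$)
$\left(W{\left(-13,R{\left(6 \right)} \right)} + f{\left(L \right)}\right)^{2} = \left(\left(\left(-3\right) 6 + 9 \left(-13\right)\right) + \left(22 + 2 \left(-3\right)^{2}\right)\right)^{2} = \left(\left(-18 - 117\right) + \left(22 + 2 \cdot 9\right)\right)^{2} = \left(-135 + \left(22 + 18\right)\right)^{2} = \left(-135 + 40\right)^{2} = \left(-95\right)^{2} = 9025$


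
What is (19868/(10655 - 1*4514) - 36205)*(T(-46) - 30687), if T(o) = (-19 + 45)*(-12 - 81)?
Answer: 2453246433295/2047 ≈ 1.1985e+9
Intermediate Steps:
T(o) = -2418 (T(o) = 26*(-93) = -2418)
(19868/(10655 - 1*4514) - 36205)*(T(-46) - 30687) = (19868/(10655 - 1*4514) - 36205)*(-2418 - 30687) = (19868/(10655 - 4514) - 36205)*(-33105) = (19868/6141 - 36205)*(-33105) = -222315037/6141*(-33105) = 2453246433295/2047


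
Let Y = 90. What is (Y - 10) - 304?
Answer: -224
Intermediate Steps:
(Y - 10) - 304 = (90 - 10) - 304 = 80 - 304 = -224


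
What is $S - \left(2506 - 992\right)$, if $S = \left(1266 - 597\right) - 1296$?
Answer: $-2141$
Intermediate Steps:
$S = -627$ ($S = 669 - 1296 = -627$)
$S - \left(2506 - 992\right) = -627 - \left(2506 - 992\right) = -627 - 1514 = -2141$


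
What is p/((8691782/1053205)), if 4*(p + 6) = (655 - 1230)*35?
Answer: -21221027545/34767128 ≈ -610.38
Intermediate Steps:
p = -20149/4 (p = -6 + ((655 - 1230)*35)/4 = -6 + (-575*35)/4 = -6 + (¼)*(-20125) = -6 - 20125/4 = -20149/4 ≈ -5037.3)
p/((8691782/1053205)) = -20149/(4*(8691782/1053205)) = -20149/(4*(8691782*(1/1053205))) = -20149/(4*8691782/1053205) = -20149/4*1053205/8691782 = -21221027545/34767128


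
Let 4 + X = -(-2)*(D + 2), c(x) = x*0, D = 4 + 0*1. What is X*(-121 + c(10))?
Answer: -968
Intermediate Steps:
D = 4 (D = 4 + 0 = 4)
c(x) = 0
X = 8 (X = -4 - (-2)*(4 + 2) = -4 - (-2)*6 = -4 - 1*(-12) = -4 + 12 = 8)
X*(-121 + c(10)) = 8*(-121 + 0) = 8*(-121) = -968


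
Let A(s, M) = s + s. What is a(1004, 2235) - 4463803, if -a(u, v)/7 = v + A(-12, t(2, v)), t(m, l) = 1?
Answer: -4479280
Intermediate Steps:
A(s, M) = 2*s
a(u, v) = 168 - 7*v (a(u, v) = -7*(v + 2*(-12)) = -7*(v - 24) = -7*(-24 + v) = 168 - 7*v)
a(1004, 2235) - 4463803 = (168 - 7*2235) - 4463803 = (168 - 15645) - 4463803 = -15477 - 4463803 = -4479280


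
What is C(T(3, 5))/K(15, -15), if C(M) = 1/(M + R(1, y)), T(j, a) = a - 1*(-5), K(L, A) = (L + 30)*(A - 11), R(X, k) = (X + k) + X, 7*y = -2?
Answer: -7/95940 ≈ -7.2962e-5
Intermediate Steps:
y = -2/7 (y = (1/7)*(-2) = -2/7 ≈ -0.28571)
R(X, k) = k + 2*X
K(L, A) = (-11 + A)*(30 + L) (K(L, A) = (30 + L)*(-11 + A) = (-11 + A)*(30 + L))
T(j, a) = 5 + a (T(j, a) = a + 5 = 5 + a)
C(M) = 1/(12/7 + M) (C(M) = 1/(M + (-2/7 + 2*1)) = 1/(M + (-2/7 + 2)) = 1/(M + 12/7) = 1/(12/7 + M))
C(T(3, 5))/K(15, -15) = (7/(12 + 7*(5 + 5)))/(-330 - 11*15 + 30*(-15) - 15*15) = (7/(12 + 7*10))/(-330 - 165 - 450 - 225) = (7/(12 + 70))/(-1170) = (7/82)*(-1/1170) = -7/95940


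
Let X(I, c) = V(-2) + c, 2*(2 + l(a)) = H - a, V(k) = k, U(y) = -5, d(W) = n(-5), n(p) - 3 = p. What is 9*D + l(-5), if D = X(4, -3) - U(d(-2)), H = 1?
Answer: 1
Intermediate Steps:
n(p) = 3 + p
d(W) = -2 (d(W) = 3 - 5 = -2)
l(a) = -3/2 - a/2 (l(a) = -2 + (1 - a)/2 = -2 + (½ - a/2) = -3/2 - a/2)
X(I, c) = -2 + c
D = 0 (D = (-2 - 3) - 1*(-5) = -5 + 5 = 0)
9*D + l(-5) = 9*0 + (-3/2 - ½*(-5)) = 0 + (-3/2 + 5/2) = 0 + 1 = 1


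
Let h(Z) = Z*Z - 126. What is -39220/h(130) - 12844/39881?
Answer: -46831002/17604313 ≈ -2.6602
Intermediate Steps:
h(Z) = -126 + Z² (h(Z) = Z² - 126 = -126 + Z²)
-39220/h(130) - 12844/39881 = -39220/(-126 + 130²) - 12844/39881 = -39220/(-126 + 16900) - 12844*1/39881 = -39220/16774 - 676/2099 = -39220*1/16774 - 676/2099 = -19610/8387 - 676/2099 = -46831002/17604313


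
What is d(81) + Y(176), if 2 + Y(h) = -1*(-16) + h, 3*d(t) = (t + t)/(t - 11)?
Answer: 6677/35 ≈ 190.77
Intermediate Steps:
d(t) = 2*t/(3*(-11 + t)) (d(t) = ((t + t)/(t - 11))/3 = ((2*t)/(-11 + t))/3 = (2*t/(-11 + t))/3 = 2*t/(3*(-11 + t)))
Y(h) = 14 + h (Y(h) = -2 + (-1*(-16) + h) = -2 + (16 + h) = 14 + h)
d(81) + Y(176) = (⅔)*81/(-11 + 81) + (14 + 176) = (⅔)*81/70 + 190 = (⅔)*81*(1/70) + 190 = 27/35 + 190 = 6677/35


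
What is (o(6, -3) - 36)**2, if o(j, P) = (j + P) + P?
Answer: 1296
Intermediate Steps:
o(j, P) = j + 2*P (o(j, P) = (P + j) + P = j + 2*P)
(o(6, -3) - 36)**2 = ((6 + 2*(-3)) - 36)**2 = ((6 - 6) - 36)**2 = (0 - 36)**2 = (-36)**2 = 1296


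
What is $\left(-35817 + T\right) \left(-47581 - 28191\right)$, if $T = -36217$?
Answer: $5458160248$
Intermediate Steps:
$\left(-35817 + T\right) \left(-47581 - 28191\right) = \left(-35817 - 36217\right) \left(-47581 - 28191\right) = \left(-72034\right) \left(-75772\right) = 5458160248$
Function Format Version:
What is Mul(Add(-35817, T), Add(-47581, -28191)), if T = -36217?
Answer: 5458160248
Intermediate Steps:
Mul(Add(-35817, T), Add(-47581, -28191)) = Mul(Add(-35817, -36217), Add(-47581, -28191)) = Mul(-72034, -75772) = 5458160248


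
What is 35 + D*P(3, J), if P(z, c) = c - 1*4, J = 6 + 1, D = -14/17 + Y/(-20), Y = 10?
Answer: 1055/34 ≈ 31.029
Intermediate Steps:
D = -45/34 (D = -14/17 + 10/(-20) = -14*1/17 + 10*(-1/20) = -14/17 - 1/2 = -45/34 ≈ -1.3235)
J = 7
P(z, c) = -4 + c (P(z, c) = c - 4 = -4 + c)
35 + D*P(3, J) = 35 - 45*(-4 + 7)/34 = 35 - 45/34*3 = 35 - 135/34 = 1055/34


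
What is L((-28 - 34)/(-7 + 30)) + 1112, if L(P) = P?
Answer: 25514/23 ≈ 1109.3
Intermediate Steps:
L((-28 - 34)/(-7 + 30)) + 1112 = (-28 - 34)/(-7 + 30) + 1112 = -62/23 + 1112 = 25514/23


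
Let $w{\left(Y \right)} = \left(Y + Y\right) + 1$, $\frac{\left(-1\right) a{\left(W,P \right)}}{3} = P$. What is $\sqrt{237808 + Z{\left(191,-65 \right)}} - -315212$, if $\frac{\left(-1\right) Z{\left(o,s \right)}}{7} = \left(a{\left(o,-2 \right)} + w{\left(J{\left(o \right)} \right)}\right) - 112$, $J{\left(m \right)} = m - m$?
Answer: $315212 + \sqrt{238543} \approx 3.157 \cdot 10^{5}$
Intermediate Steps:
$J{\left(m \right)} = 0$
$a{\left(W,P \right)} = - 3 P$
$w{\left(Y \right)} = 1 + 2 Y$ ($w{\left(Y \right)} = 2 Y + 1 = 1 + 2 Y$)
$Z{\left(o,s \right)} = 735$ ($Z{\left(o,s \right)} = - 7 \left(\left(\left(-3\right) \left(-2\right) + \left(1 + 2 \cdot 0\right)\right) - 112\right) = - 7 \left(\left(6 + \left(1 + 0\right)\right) - 112\right) = - 7 \left(\left(6 + 1\right) - 112\right) = - 7 \left(7 - 112\right) = \left(-7\right) \left(-105\right) = 735$)
$\sqrt{237808 + Z{\left(191,-65 \right)}} - -315212 = \sqrt{237808 + 735} - -315212 = \sqrt{238543} + 315212 = 315212 + \sqrt{238543}$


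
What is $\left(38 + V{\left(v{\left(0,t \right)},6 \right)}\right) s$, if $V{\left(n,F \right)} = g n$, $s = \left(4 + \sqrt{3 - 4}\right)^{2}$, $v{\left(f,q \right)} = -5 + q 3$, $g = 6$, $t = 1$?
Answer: $390 + 208 i \approx 390.0 + 208.0 i$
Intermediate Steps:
$v{\left(f,q \right)} = -5 + 3 q$
$s = \left(4 + i\right)^{2}$ ($s = \left(4 + \sqrt{-1}\right)^{2} = \left(4 + i\right)^{2} \approx 15.0 + 8.0 i$)
$V{\left(n,F \right)} = 6 n$
$\left(38 + V{\left(v{\left(0,t \right)},6 \right)}\right) s = \left(38 + 6 \left(-5 + 3 \cdot 1\right)\right) \left(4 + i\right)^{2} = \left(38 + 6 \left(-5 + 3\right)\right) \left(4 + i\right)^{2} = \left(38 + 6 \left(-2\right)\right) \left(4 + i\right)^{2} = \left(38 - 12\right) \left(4 + i\right)^{2} = 26 \left(4 + i\right)^{2}$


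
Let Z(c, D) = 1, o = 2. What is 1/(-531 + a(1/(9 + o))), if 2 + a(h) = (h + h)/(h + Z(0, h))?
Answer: -6/3197 ≈ -0.0018768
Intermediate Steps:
a(h) = -2 + 2*h/(1 + h) (a(h) = -2 + (h + h)/(h + 1) = -2 + (2*h)/(1 + h) = -2 + 2*h/(1 + h))
1/(-531 + a(1/(9 + o))) = 1/(-531 - 2/(1 + 1/(9 + 2))) = 1/(-531 - 2/(1 + 1/11)) = 1/(-531 - 2/12/11) = 1/(-531 - 2*11/12) = 1/(-531 - 11/6) = 1/(-3197/6) = -6/3197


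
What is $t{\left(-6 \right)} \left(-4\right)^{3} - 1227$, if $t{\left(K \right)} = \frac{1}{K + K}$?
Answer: $- \frac{3665}{3} \approx -1221.7$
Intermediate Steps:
$t{\left(K \right)} = \frac{1}{2 K}$
$t{\left(-6 \right)} \left(-4\right)^{3} - 1227 = \frac{1}{2 \left(-6\right)} \left(-4\right)^{3} - 1227 = \frac{1}{2} \left(- \frac{1}{6}\right) \left(-64\right) - 1227 = \left(- \frac{1}{12}\right) \left(-64\right) - 1227 = \frac{16}{3} - 1227 = - \frac{3665}{3}$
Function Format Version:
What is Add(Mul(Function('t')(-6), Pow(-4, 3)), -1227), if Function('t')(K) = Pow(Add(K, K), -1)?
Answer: Rational(-3665, 3) ≈ -1221.7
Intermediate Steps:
Function('t')(K) = Mul(Rational(1, 2), Pow(K, -1)) (Function('t')(K) = Pow(Mul(2, K), -1) = Mul(Rational(1, 2), Pow(K, -1)))
Add(Mul(Function('t')(-6), Pow(-4, 3)), -1227) = Add(Mul(Mul(Rational(1, 2), Pow(-6, -1)), Pow(-4, 3)), -1227) = Add(Mul(Mul(Rational(1, 2), Rational(-1, 6)), -64), -1227) = Add(Mul(Rational(-1, 12), -64), -1227) = Add(Rational(16, 3), -1227) = Rational(-3665, 3)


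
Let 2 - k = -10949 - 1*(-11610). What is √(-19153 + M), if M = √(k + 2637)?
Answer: √(-19153 + √1978) ≈ 138.23*I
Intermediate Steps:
k = -659 (k = 2 - (-10949 - 1*(-11610)) = 2 - (-10949 + 11610) = 2 - 1*661 = 2 - 661 = -659)
M = √1978 (M = √(-659 + 2637) = √1978 ≈ 44.475)
√(-19153 + M) = √(-19153 + √1978)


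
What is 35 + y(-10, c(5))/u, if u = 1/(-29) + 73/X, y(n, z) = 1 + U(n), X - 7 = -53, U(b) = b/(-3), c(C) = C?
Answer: 209773/6489 ≈ 32.327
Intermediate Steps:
U(b) = -b/3 (U(b) = b*(-⅓) = -b/3)
X = -46 (X = 7 - 53 = -46)
y(n, z) = 1 - n/3
u = -2163/1334 (u = 1/(-29) + 73/(-46) = 1*(-1/29) + 73*(-1/46) = -1/29 - 73/46 = -2163/1334 ≈ -1.6214)
35 + y(-10, c(5))/u = 35 + (1 - ⅓*(-10))/(-2163/1334) = 35 + (1 + 10/3)*(-1334/2163) = 35 + (13/3)*(-1334/2163) = 35 - 17342/6489 = 209773/6489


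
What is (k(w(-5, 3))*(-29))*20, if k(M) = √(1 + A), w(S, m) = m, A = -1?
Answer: 0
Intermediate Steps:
k(M) = 0 (k(M) = √(1 - 1) = √0 = 0)
(k(w(-5, 3))*(-29))*20 = (0*(-29))*20 = 0*20 = 0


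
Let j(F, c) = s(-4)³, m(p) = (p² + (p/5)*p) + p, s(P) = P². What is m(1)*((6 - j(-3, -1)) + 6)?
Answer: -44924/5 ≈ -8984.8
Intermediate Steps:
m(p) = p + 6*p²/5 (m(p) = (p² + (p*(⅕))*p) + p = (p² + (p/5)*p) + p = (p² + p²/5) + p = 6*p²/5 + p = p + 6*p²/5)
j(F, c) = 4096 (j(F, c) = ((-4)²)³ = 16³ = 4096)
m(1)*((6 - j(-3, -1)) + 6) = ((⅕)*1*(5 + 6*1))*((6 - 1*4096) + 6) = ((⅕)*1*(5 + 6))*((6 - 4096) + 6) = ((⅕)*1*11)*(-4090 + 6) = (11/5)*(-4084) = -44924/5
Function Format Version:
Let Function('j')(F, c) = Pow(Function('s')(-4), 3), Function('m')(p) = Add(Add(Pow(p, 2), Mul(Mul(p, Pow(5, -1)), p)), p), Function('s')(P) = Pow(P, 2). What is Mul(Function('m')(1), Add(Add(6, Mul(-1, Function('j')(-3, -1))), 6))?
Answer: Rational(-44924, 5) ≈ -8984.8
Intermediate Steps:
Function('m')(p) = Add(p, Mul(Rational(6, 5), Pow(p, 2))) (Function('m')(p) = Add(Add(Pow(p, 2), Mul(Mul(p, Rational(1, 5)), p)), p) = Add(Add(Pow(p, 2), Mul(Mul(Rational(1, 5), p), p)), p) = Add(Add(Pow(p, 2), Mul(Rational(1, 5), Pow(p, 2))), p) = Add(Mul(Rational(6, 5), Pow(p, 2)), p) = Add(p, Mul(Rational(6, 5), Pow(p, 2))))
Function('j')(F, c) = 4096 (Function('j')(F, c) = Pow(Pow(-4, 2), 3) = Pow(16, 3) = 4096)
Mul(Function('m')(1), Add(Add(6, Mul(-1, Function('j')(-3, -1))), 6)) = Mul(Mul(Rational(1, 5), 1, Add(5, Mul(6, 1))), Add(Add(6, Mul(-1, 4096)), 6)) = Mul(Mul(Rational(1, 5), 1, Add(5, 6)), Add(Add(6, -4096), 6)) = Mul(Mul(Rational(1, 5), 1, 11), Add(-4090, 6)) = Mul(Rational(11, 5), -4084) = Rational(-44924, 5)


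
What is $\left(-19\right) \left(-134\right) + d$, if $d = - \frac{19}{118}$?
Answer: $\frac{300409}{118} \approx 2545.8$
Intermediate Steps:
$d = - \frac{19}{118}$ ($d = \left(-19\right) \frac{1}{118} = - \frac{19}{118} \approx -0.16102$)
$\left(-19\right) \left(-134\right) + d = \left(-19\right) \left(-134\right) - \frac{19}{118} = 2546 - \frac{19}{118} = \frac{300409}{118}$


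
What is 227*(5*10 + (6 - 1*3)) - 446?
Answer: 11585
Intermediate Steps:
227*(5*10 + (6 - 1*3)) - 446 = 227*(50 + (6 - 3)) - 446 = 227*(50 + 3) - 446 = 227*53 - 446 = 12031 - 446 = 11585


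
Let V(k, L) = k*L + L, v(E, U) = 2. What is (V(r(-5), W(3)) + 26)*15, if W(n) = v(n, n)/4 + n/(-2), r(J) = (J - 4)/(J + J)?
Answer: 723/2 ≈ 361.50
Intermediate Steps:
r(J) = (-4 + J)/(2*J) (r(J) = (-4 + J)/((2*J)) = (-4 + J)*(1/(2*J)) = (-4 + J)/(2*J))
W(n) = ½ - n/2 (W(n) = 2/4 + n/(-2) = 2*(¼) + n*(-½) = ½ - n/2)
V(k, L) = L + L*k (V(k, L) = L*k + L = L + L*k)
(V(r(-5), W(3)) + 26)*15 = ((½ - ½*3)*(1 + (½)*(-4 - 5)/(-5)) + 26)*15 = ((½ - 3/2)*(1 + (½)*(-⅕)*(-9)) + 26)*15 = (-(1 + 9/10) + 26)*15 = (-1*19/10 + 26)*15 = (-19/10 + 26)*15 = (241/10)*15 = 723/2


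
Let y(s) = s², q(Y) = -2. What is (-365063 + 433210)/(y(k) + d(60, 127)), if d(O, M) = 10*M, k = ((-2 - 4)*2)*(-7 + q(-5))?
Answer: 68147/12934 ≈ 5.2688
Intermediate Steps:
k = 108 (k = ((-2 - 4)*2)*(-7 - 2) = -6*2*(-9) = -12*(-9) = 108)
(-365063 + 433210)/(y(k) + d(60, 127)) = (-365063 + 433210)/(108² + 10*127) = 68147/(11664 + 1270) = 68147/12934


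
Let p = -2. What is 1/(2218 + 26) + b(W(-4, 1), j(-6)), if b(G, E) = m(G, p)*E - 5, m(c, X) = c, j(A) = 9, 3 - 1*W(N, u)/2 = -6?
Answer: 352309/2244 ≈ 157.00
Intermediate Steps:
W(N, u) = 18 (W(N, u) = 6 - 2*(-6) = 6 + 12 = 18)
b(G, E) = -5 + E*G (b(G, E) = G*E - 5 = E*G - 5 = -5 + E*G)
1/(2218 + 26) + b(W(-4, 1), j(-6)) = 1/(2218 + 26) + (-5 + 9*18) = 1/2244 + (-5 + 162) = 1/2244 + 157 = 352309/2244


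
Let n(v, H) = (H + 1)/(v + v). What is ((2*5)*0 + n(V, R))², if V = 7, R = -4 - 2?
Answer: 25/196 ≈ 0.12755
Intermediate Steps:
R = -6
n(v, H) = (1 + H)/(2*v) (n(v, H) = (1 + H)/((2*v)) = (1 + H)*(1/(2*v)) = (1 + H)/(2*v))
((2*5)*0 + n(V, R))² = ((2*5)*0 + (½)*(1 - 6)/7)² = (10*0 + (½)*(⅐)*(-5))² = (0 - 5/14)² = (-5/14)² = 25/196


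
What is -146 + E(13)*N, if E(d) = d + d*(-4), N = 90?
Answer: -3656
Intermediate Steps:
E(d) = -3*d (E(d) = d - 4*d = -3*d)
-146 + E(13)*N = -146 - 3*13*90 = -146 - 39*90 = -146 - 3510 = -3656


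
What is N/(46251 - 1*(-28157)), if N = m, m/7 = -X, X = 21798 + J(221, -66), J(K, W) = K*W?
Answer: -12621/18602 ≈ -0.67848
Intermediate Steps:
X = 7212 (X = 21798 + 221*(-66) = 21798 - 14586 = 7212)
m = -50484 (m = 7*(-1*7212) = 7*(-7212) = -50484)
N = -50484
N/(46251 - 1*(-28157)) = -50484/(46251 - 1*(-28157)) = -50484/(46251 + 28157) = -50484/74408 = -50484*1/74408 = -12621/18602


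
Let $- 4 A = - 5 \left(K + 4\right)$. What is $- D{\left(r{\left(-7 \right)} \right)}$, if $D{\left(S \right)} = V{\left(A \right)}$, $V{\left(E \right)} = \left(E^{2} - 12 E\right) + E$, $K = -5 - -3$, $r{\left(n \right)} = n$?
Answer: $\frac{85}{4} \approx 21.25$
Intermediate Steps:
$K = -2$ ($K = -5 + 3 = -2$)
$A = \frac{5}{2}$ ($A = - \frac{\left(-5\right) \left(-2 + 4\right)}{4} = - \frac{\left(-5\right) 2}{4} = \left(- \frac{1}{4}\right) \left(-10\right) = \frac{5}{2} \approx 2.5$)
$V{\left(E \right)} = E^{2} - 11 E$
$D{\left(S \right)} = - \frac{85}{4}$ ($D{\left(S \right)} = \frac{5 \left(-11 + \frac{5}{2}\right)}{2} = \frac{5}{2} \left(- \frac{17}{2}\right) = - \frac{85}{4}$)
$- D{\left(r{\left(-7 \right)} \right)} = \left(-1\right) \left(- \frac{85}{4}\right) = \frac{85}{4}$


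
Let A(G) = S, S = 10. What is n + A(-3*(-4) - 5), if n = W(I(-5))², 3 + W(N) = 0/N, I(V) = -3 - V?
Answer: 19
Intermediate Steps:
W(N) = -3 (W(N) = -3 + 0/N = -3 + 0 = -3)
A(G) = 10
n = 9 (n = (-3)² = 9)
n + A(-3*(-4) - 5) = 9 + 10 = 19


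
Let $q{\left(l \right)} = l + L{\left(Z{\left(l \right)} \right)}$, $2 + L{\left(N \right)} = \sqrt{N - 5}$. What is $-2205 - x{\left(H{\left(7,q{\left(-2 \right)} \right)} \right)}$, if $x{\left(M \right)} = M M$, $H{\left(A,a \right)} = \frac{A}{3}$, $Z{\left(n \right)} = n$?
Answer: $- \frac{19894}{9} \approx -2210.4$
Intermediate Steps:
$L{\left(N \right)} = -2 + \sqrt{-5 + N}$ ($L{\left(N \right)} = -2 + \sqrt{N - 5} = -2 + \sqrt{-5 + N}$)
$q{\left(l \right)} = -2 + l + \sqrt{-5 + l}$ ($q{\left(l \right)} = l + \left(-2 + \sqrt{-5 + l}\right) = -2 + l + \sqrt{-5 + l}$)
$H{\left(A,a \right)} = \frac{A}{3}$ ($H{\left(A,a \right)} = A \frac{1}{3} = \frac{A}{3}$)
$x{\left(M \right)} = M^{2}$
$-2205 - x{\left(H{\left(7,q{\left(-2 \right)} \right)} \right)} = -2205 - \left(\frac{1}{3} \cdot 7\right)^{2} = -2205 - \left(\frac{7}{3}\right)^{2} = -2205 - \frac{49}{9} = - \frac{19894}{9}$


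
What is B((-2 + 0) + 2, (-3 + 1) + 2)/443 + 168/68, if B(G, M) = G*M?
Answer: 42/17 ≈ 2.4706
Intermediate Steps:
B((-2 + 0) + 2, (-3 + 1) + 2)/443 + 168/68 = (((-2 + 0) + 2)*((-3 + 1) + 2))/443 + 168/68 = ((-2 + 2)*(-2 + 2))*(1/443) + 168*(1/68) = (0*0)*(1/443) + 42/17 = 0*(1/443) + 42/17 = 0 + 42/17 = 42/17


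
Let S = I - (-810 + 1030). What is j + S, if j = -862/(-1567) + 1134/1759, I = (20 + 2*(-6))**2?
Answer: -426697832/2756353 ≈ -154.81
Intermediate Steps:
I = 64 (I = (20 - 12)**2 = 8**2 = 64)
S = -156 (S = 64 - (-810 + 1030) = 64 - 1*220 = 64 - 220 = -156)
j = 3293236/2756353 (j = -862*(-1/1567) + 1134*(1/1759) = 862/1567 + 1134/1759 = 3293236/2756353 ≈ 1.1948)
j + S = 3293236/2756353 - 156 = -426697832/2756353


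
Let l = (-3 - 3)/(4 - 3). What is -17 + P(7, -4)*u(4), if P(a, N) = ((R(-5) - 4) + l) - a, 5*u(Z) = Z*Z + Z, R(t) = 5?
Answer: -65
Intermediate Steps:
l = -6 (l = -6/1 = -6*1 = -6)
u(Z) = Z/5 + Z²/5 (u(Z) = (Z*Z + Z)/5 = (Z² + Z)/5 = (Z + Z²)/5 = Z/5 + Z²/5)
P(a, N) = -5 - a (P(a, N) = ((5 - 4) - 6) - a = (1 - 6) - a = -5 - a)
-17 + P(7, -4)*u(4) = -17 + (-5 - 1*7)*((⅕)*4*(1 + 4)) = -17 + (-5 - 7)*((⅕)*4*5) = -17 - 12*4 = -17 - 48 = -65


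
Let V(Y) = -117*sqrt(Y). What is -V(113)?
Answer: 117*sqrt(113) ≈ 1243.7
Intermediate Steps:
-V(113) = -(-117)*sqrt(113) = 117*sqrt(113)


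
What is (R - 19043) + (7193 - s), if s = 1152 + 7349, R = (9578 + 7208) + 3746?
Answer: 181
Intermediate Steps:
R = 20532 (R = 16786 + 3746 = 20532)
s = 8501
(R - 19043) + (7193 - s) = (20532 - 19043) + (7193 - 1*8501) = 1489 + (7193 - 8501) = 1489 - 1308 = 181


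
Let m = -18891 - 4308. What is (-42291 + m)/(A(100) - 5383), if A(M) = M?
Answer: 21830/1761 ≈ 12.396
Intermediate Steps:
m = -23199
(-42291 + m)/(A(100) - 5383) = (-42291 - 23199)/(100 - 5383) = -65490/(-5283) = -65490*(-1/5283) = 21830/1761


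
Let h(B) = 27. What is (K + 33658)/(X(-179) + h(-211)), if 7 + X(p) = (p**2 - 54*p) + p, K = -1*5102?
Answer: 7139/10387 ≈ 0.68730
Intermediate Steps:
K = -5102
X(p) = -7 + p**2 - 53*p (X(p) = -7 + ((p**2 - 54*p) + p) = -7 + (p**2 - 53*p) = -7 + p**2 - 53*p)
(K + 33658)/(X(-179) + h(-211)) = (-5102 + 33658)/((-7 + (-179)**2 - 53*(-179)) + 27) = 28556/((-7 + 32041 + 9487) + 27) = 28556/(41521 + 27) = 28556/41548 = 28556*(1/41548) = 7139/10387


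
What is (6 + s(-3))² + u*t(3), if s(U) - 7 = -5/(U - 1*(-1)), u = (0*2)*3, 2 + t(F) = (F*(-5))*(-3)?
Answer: 961/4 ≈ 240.25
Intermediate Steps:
t(F) = -2 + 15*F (t(F) = -2 + (F*(-5))*(-3) = -2 - 5*F*(-3) = -2 + 15*F)
u = 0 (u = 0*3 = 0)
s(U) = 7 - 5/(1 + U) (s(U) = 7 - 5/(U - 1*(-1)) = 7 - 5/(U + 1) = 7 - 5/(1 + U))
(6 + s(-3))² + u*t(3) = (6 + (2 + 7*(-3))/(1 - 3))² + 0*(-2 + 15*3) = (6 + (2 - 21)/(-2))² + 0*(-2 + 45) = (6 - ½*(-19))² + 0*43 = (6 + 19/2)² + 0 = (31/2)² + 0 = 961/4 + 0 = 961/4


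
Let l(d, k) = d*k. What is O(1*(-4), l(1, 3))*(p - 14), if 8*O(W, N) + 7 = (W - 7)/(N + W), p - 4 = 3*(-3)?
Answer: -19/2 ≈ -9.5000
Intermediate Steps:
p = -5 (p = 4 + 3*(-3) = 4 - 9 = -5)
O(W, N) = -7/8 + (-7 + W)/(8*(N + W)) (O(W, N) = -7/8 + ((W - 7)/(N + W))/8 = -7/8 + ((-7 + W)/(N + W))/8 = -7/8 + (-7 + W)/(8*(N + W)))
O(1*(-4), l(1, 3))*(p - 14) = ((-7 - 7*3 - 6*(-4))/(8*(1*3 + 1*(-4))))*(-5 - 14) = ((-7 - 7*3 - 6*(-4))/(8*(3 - 4)))*(-19) = ((⅛)*(-7 - 21 + 24)/(-1))*(-19) = ((⅛)*(-1)*(-4))*(-19) = (½)*(-19) = -19/2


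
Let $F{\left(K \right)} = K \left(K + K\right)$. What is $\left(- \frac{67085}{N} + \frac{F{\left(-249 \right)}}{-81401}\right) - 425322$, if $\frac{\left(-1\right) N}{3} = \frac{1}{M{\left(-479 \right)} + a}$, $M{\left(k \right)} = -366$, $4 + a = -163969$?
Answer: $- \frac{897523989703187}{244203} \approx -3.6753 \cdot 10^{9}$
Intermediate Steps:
$a = -163973$ ($a = -4 - 163969 = -163973$)
$F{\left(K \right)} = 2 K^{2}$ ($F{\left(K \right)} = K 2 K = 2 K^{2}$)
$N = \frac{3}{164339}$ ($N = - \frac{3}{-366 - 163973} = - \frac{3}{-164339} = \left(-3\right) \left(- \frac{1}{164339}\right) = \frac{3}{164339} \approx 1.8255 \cdot 10^{-5}$)
$\left(- \frac{67085}{N} + \frac{F{\left(-249 \right)}}{-81401}\right) - 425322 = \left(- \frac{67085}{\frac{3}{164339}} + \frac{2 \left(-249\right)^{2}}{-81401}\right) - 425322 = \left(\left(-67085\right) \frac{164339}{3} + 2 \cdot 62001 \left(- \frac{1}{81401}\right)\right) - 425322 = \left(- \frac{11024681815}{3} + 124002 \left(- \frac{1}{81401}\right)\right) - 425322 = \left(- \frac{11024681815}{3} - \frac{124002}{81401}\right) - 425322 = - \frac{897420124794821}{244203} - 425322 = - \frac{897523989703187}{244203}$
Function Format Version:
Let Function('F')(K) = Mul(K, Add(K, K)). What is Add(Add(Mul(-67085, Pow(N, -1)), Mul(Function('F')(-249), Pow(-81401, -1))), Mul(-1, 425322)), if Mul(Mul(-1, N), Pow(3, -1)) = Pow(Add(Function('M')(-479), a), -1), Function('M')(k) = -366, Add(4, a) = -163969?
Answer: Rational(-897523989703187, 244203) ≈ -3.6753e+9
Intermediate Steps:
a = -163973 (a = Add(-4, -163969) = -163973)
Function('F')(K) = Mul(2, Pow(K, 2)) (Function('F')(K) = Mul(K, Mul(2, K)) = Mul(2, Pow(K, 2)))
N = Rational(3, 164339) (N = Mul(-3, Pow(Add(-366, -163973), -1)) = Mul(-3, Pow(-164339, -1)) = Mul(-3, Rational(-1, 164339)) = Rational(3, 164339) ≈ 1.8255e-5)
Add(Add(Mul(-67085, Pow(N, -1)), Mul(Function('F')(-249), Pow(-81401, -1))), Mul(-1, 425322)) = Add(Add(Mul(-67085, Pow(Rational(3, 164339), -1)), Mul(Mul(2, Pow(-249, 2)), Pow(-81401, -1))), Mul(-1, 425322)) = Add(Add(Mul(-67085, Rational(164339, 3)), Mul(Mul(2, 62001), Rational(-1, 81401))), -425322) = Add(Add(Rational(-11024681815, 3), Mul(124002, Rational(-1, 81401))), -425322) = Add(Add(Rational(-11024681815, 3), Rational(-124002, 81401)), -425322) = Add(Rational(-897420124794821, 244203), -425322) = Rational(-897523989703187, 244203)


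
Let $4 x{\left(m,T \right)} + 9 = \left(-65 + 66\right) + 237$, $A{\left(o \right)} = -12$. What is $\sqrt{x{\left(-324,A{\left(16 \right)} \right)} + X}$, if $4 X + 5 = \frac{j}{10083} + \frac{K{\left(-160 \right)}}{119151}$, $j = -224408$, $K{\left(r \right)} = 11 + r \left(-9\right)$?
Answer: $\frac{\sqrt{399460710875060909}}{88992558} \approx 7.102$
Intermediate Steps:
$K{\left(r \right)} = 11 - 9 r$
$x{\left(m,T \right)} = \frac{229}{4}$ ($x{\left(m,T \right)} = - \frac{9}{4} + \frac{\left(-65 + 66\right) + 237}{4} = - \frac{9}{4} + \frac{1 + 237}{4} = - \frac{9}{4} + \frac{1}{4} \cdot 238 = - \frac{9}{4} + \frac{119}{2} = \frac{229}{4}$)
$X = - \frac{2727567070}{400466511}$ ($X = - \frac{5}{4} + \frac{- \frac{224408}{10083} + \frac{11 - -1440}{119151}}{4} = - \frac{5}{4} + \frac{\left(-224408\right) \frac{1}{10083} + \left(11 + 1440\right) \frac{1}{119151}}{4} = - \frac{5}{4} + \frac{- \frac{224408}{10083} + 1451 \cdot \frac{1}{119151}}{4} = - \frac{5}{4} + \frac{- \frac{224408}{10083} + \frac{1451}{119151}}{4} = - \frac{5}{4} + \frac{1}{4} \left(- \frac{8907935725}{400466511}\right) = - \frac{5}{4} - \frac{8907935725}{1601866044} = - \frac{2727567070}{400466511} \approx -6.811$)
$\sqrt{x{\left(-324,A{\left(16 \right)} \right)} + X} = \sqrt{\frac{229}{4} - \frac{2727567070}{400466511}} = \sqrt{\frac{80796562739}{1601866044}} = \frac{\sqrt{399460710875060909}}{88992558}$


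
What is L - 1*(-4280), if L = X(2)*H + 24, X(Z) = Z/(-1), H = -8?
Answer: 4320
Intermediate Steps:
X(Z) = -Z (X(Z) = Z*(-1) = -Z)
L = 40 (L = -1*2*(-8) + 24 = -2*(-8) + 24 = 16 + 24 = 40)
L - 1*(-4280) = 40 - 1*(-4280) = 40 + 4280 = 4320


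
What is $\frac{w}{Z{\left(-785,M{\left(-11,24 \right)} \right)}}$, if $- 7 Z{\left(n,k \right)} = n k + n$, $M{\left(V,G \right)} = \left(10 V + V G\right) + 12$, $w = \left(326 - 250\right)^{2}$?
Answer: $- \frac{112}{785} \approx -0.14268$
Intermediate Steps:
$w = 5776$ ($w = 76^{2} = 5776$)
$M{\left(V,G \right)} = 12 + 10 V + G V$ ($M{\left(V,G \right)} = \left(10 V + G V\right) + 12 = 12 + 10 V + G V$)
$Z{\left(n,k \right)} = - \frac{n}{7} - \frac{k n}{7}$ ($Z{\left(n,k \right)} = - \frac{n k + n}{7} = - \frac{k n + n}{7} = - \frac{n + k n}{7} = - \frac{n}{7} - \frac{k n}{7}$)
$\frac{w}{Z{\left(-785,M{\left(-11,24 \right)} \right)}} = \frac{5776}{\left(- \frac{1}{7}\right) \left(-785\right) \left(1 + \left(12 + 10 \left(-11\right) + 24 \left(-11\right)\right)\right)} = \frac{5776}{\left(- \frac{1}{7}\right) \left(-785\right) \left(1 - 362\right)} = \frac{5776}{\left(- \frac{1}{7}\right) \left(-785\right) \left(-361\right)} = \frac{5776}{- \frac{283385}{7}} = 5776 \left(- \frac{7}{283385}\right) = - \frac{112}{785}$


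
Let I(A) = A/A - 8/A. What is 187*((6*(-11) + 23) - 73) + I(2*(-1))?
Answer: -21687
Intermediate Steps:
I(A) = 1 - 8/A
187*((6*(-11) + 23) - 73) + I(2*(-1)) = 187*((6*(-11) + 23) - 73) + (-8 + 2*(-1))/((2*(-1))) = 187*((-66 + 23) - 73) + (-8 - 2)/(-2) = 187*(-43 - 73) - ½*(-10) = 187*(-116) + 5 = -21692 + 5 = -21687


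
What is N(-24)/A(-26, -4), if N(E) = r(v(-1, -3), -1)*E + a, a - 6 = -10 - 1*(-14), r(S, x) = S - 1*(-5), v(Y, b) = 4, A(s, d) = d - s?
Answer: -103/11 ≈ -9.3636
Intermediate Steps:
r(S, x) = 5 + S (r(S, x) = S + 5 = 5 + S)
a = 10 (a = 6 + (-10 - 1*(-14)) = 6 + (-10 + 14) = 6 + 4 = 10)
N(E) = 10 + 9*E (N(E) = (5 + 4)*E + 10 = 9*E + 10 = 10 + 9*E)
N(-24)/A(-26, -4) = (10 + 9*(-24))/(-4 - 1*(-26)) = (10 - 216)/(-4 + 26) = -206/22 = -206*1/22 = -103/11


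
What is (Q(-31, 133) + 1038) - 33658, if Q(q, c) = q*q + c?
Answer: -31526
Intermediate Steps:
Q(q, c) = c + q**2 (Q(q, c) = q**2 + c = c + q**2)
(Q(-31, 133) + 1038) - 33658 = ((133 + (-31)**2) + 1038) - 33658 = ((133 + 961) + 1038) - 33658 = (1094 + 1038) - 33658 = 2132 - 33658 = -31526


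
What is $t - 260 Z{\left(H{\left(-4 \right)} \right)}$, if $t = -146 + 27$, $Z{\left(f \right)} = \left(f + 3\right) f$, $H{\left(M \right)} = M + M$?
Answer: $-10519$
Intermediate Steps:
$H{\left(M \right)} = 2 M$
$Z{\left(f \right)} = f \left(3 + f\right)$ ($Z{\left(f \right)} = \left(3 + f\right) f = f \left(3 + f\right)$)
$t = -119$
$t - 260 Z{\left(H{\left(-4 \right)} \right)} = -119 - 260 \cdot 2 \left(-4\right) \left(3 + 2 \left(-4\right)\right) = -119 - 260 \left(- 8 \left(3 - 8\right)\right) = -119 - 260 \left(\left(-8\right) \left(-5\right)\right) = -119 - 10400 = -10519$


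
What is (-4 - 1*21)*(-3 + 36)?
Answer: -825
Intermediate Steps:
(-4 - 1*21)*(-3 + 36) = (-4 - 21)*33 = -25*33 = -825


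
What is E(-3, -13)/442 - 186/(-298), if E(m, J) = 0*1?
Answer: 93/149 ≈ 0.62416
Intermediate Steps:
E(m, J) = 0
E(-3, -13)/442 - 186/(-298) = 0/442 - 186/(-298) = 0*(1/442) - 186*(-1/298) = 0 + 93/149 = 93/149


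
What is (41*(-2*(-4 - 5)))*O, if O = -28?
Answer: -20664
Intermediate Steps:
(41*(-2*(-4 - 5)))*O = (41*(-2*(-4 - 5)))*(-28) = (41*(-2*(-9)))*(-28) = (41*18)*(-28) = 738*(-28) = -20664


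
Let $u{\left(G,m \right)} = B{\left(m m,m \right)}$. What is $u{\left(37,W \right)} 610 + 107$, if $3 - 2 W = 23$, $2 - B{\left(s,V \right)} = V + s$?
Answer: $-53573$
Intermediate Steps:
$B{\left(s,V \right)} = 2 - V - s$ ($B{\left(s,V \right)} = 2 - \left(V + s\right) = 2 - V - s$)
$W = -10$ ($W = \frac{3}{2} - \frac{23}{2} = -10$)
$u{\left(G,m \right)} = 2 - m - m^{2}$ ($u{\left(G,m \right)} = 2 - m - m m = 2 - m - m^{2}$)
$u{\left(37,W \right)} 610 + 107 = \left(2 - -10 - \left(-10\right)^{2}\right) 610 + 107 = \left(2 + 10 - 100\right) 610 + 107 = \left(-88\right) 610 + 107 = -53680 + 107 = -53573$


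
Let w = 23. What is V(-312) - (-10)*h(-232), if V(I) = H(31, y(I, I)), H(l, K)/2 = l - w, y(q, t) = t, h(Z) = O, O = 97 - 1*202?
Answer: -1034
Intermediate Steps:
O = -105 (O = 97 - 202 = -105)
h(Z) = -105
H(l, K) = -46 + 2*l (H(l, K) = 2*(l - 1*23) = 2*(l - 23) = 2*(-23 + l) = -46 + 2*l)
V(I) = 16 (V(I) = -46 + 2*31 = -46 + 62 = 16)
V(-312) - (-10)*h(-232) = 16 - (-10)*(-105) = 16 - 1*1050 = 16 - 1050 = -1034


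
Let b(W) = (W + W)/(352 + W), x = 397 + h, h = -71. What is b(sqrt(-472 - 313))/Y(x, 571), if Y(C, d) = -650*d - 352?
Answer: -sqrt(785)/(-65384352*I + 185751*sqrt(785)) ≈ -3.3893e-8 - 4.2581e-7*I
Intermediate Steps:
x = 326 (x = 397 - 71 = 326)
Y(C, d) = -352 - 650*d
b(W) = 2*W/(352 + W) (b(W) = (2*W)/(352 + W) = 2*W/(352 + W))
b(sqrt(-472 - 313))/Y(x, 571) = (2*sqrt(-472 - 313)/(352 + sqrt(-472 - 313)))/(-352 - 650*571) = (2*sqrt(-785)/(352 + sqrt(-785)))/(-352 - 371150) = (2*(I*sqrt(785))/(352 + I*sqrt(785)))/(-371502) = (2*I*sqrt(785)/(352 + I*sqrt(785)))*(-1/371502) = -I*sqrt(785)/(185751*(352 + I*sqrt(785)))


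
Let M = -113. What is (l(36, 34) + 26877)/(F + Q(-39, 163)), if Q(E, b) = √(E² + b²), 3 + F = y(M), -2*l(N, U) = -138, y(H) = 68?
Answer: -116766/1591 + 476046*√10/7955 ≈ 115.85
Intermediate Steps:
l(N, U) = 69 (l(N, U) = -½*(-138) = 69)
F = 65 (F = -3 + 68 = 65)
(l(36, 34) + 26877)/(F + Q(-39, 163)) = (69 + 26877)/(65 + √((-39)² + 163²)) = 26946/(65 + √(1521 + 26569)) = 26946/(65 + √28090) = 26946/(65 + 53*√10)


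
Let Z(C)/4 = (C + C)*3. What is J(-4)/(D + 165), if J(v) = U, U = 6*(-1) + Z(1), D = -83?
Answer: 9/41 ≈ 0.21951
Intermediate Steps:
Z(C) = 24*C (Z(C) = 4*((C + C)*3) = 4*((2*C)*3) = 4*(6*C) = 24*C)
U = 18 (U = 6*(-1) + 24*1 = -6 + 24 = 18)
J(v) = 18
J(-4)/(D + 165) = 18/(-83 + 165) = 18/82 = 18*(1/82) = 9/41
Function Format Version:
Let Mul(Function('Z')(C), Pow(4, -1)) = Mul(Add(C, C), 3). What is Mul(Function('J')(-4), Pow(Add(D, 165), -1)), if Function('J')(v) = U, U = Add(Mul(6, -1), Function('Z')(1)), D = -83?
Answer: Rational(9, 41) ≈ 0.21951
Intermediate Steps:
Function('Z')(C) = Mul(24, C) (Function('Z')(C) = Mul(4, Mul(Add(C, C), 3)) = Mul(4, Mul(Mul(2, C), 3)) = Mul(4, Mul(6, C)) = Mul(24, C))
U = 18 (U = Add(Mul(6, -1), Mul(24, 1)) = Add(-6, 24) = 18)
Function('J')(v) = 18
Mul(Function('J')(-4), Pow(Add(D, 165), -1)) = Mul(18, Pow(Add(-83, 165), -1)) = Mul(18, Pow(82, -1)) = Mul(18, Rational(1, 82)) = Rational(9, 41)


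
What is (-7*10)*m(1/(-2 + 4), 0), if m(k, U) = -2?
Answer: 140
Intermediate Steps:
(-7*10)*m(1/(-2 + 4), 0) = -7*10*(-2) = -70*(-2) = 140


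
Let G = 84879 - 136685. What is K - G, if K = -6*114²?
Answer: -26170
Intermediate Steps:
K = -77976 (K = -6*12996 = -77976)
G = -51806
K - G = -77976 - 1*(-51806) = -77976 + 51806 = -26170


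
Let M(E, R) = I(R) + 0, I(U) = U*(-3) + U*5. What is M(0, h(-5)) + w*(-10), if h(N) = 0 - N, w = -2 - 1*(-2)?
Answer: 10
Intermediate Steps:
w = 0 (w = -2 + 2 = 0)
h(N) = -N
I(U) = 2*U (I(U) = -3*U + 5*U = 2*U)
M(E, R) = 2*R (M(E, R) = 2*R + 0 = 2*R)
M(0, h(-5)) + w*(-10) = 2*(-1*(-5)) + 0*(-10) = 2*5 + 0 = 10 + 0 = 10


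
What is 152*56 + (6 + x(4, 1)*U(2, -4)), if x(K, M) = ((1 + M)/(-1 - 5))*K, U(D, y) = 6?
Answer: 8510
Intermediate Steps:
x(K, M) = K*(-⅙ - M/6) (x(K, M) = ((1 + M)/(-6))*K = ((1 + M)*(-⅙))*K = (-⅙ - M/6)*K = K*(-⅙ - M/6))
152*56 + (6 + x(4, 1)*U(2, -4)) = 152*56 + (6 - ⅙*4*(1 + 1)*6) = 8512 + (6 - ⅙*4*2*6) = 8512 + (6 - 4/3*6) = 8512 + (6 - 8) = 8512 - 2 = 8510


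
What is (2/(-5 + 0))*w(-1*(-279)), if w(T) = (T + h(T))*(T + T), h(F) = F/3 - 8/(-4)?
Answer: -417384/5 ≈ -83477.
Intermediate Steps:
h(F) = 2 + F/3 (h(F) = F*(⅓) - 8*(-¼) = F/3 + 2 = 2 + F/3)
w(T) = 2*T*(2 + 4*T/3) (w(T) = (T + (2 + T/3))*(T + T) = (2 + 4*T/3)*(2*T) = 2*T*(2 + 4*T/3))
(2/(-5 + 0))*w(-1*(-279)) = (2/(-5 + 0))*(4*(-1*(-279))*(3 + 2*(-1*(-279)))/3) = (2/(-5))*((4/3)*279*(3 + 2*279)) = (2*(-⅕))*((4/3)*279*(3 + 558)) = -8*279*561/15 = -⅖*208692 = -417384/5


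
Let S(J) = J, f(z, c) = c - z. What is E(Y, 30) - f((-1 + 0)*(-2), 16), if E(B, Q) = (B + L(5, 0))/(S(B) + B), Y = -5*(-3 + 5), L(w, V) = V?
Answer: -27/2 ≈ -13.500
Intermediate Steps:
Y = -10 (Y = -5*2 = -10)
E(B, Q) = ½ (E(B, Q) = (B + 0)/(B + B) = B/((2*B)) = B*(1/(2*B)) = ½)
E(Y, 30) - f((-1 + 0)*(-2), 16) = ½ - (16 - (-1 + 0)*(-2)) = ½ - (16 - (-1)*(-2)) = ½ - (16 - 1*2) = ½ - (16 - 2) = ½ - 1*14 = ½ - 14 = -27/2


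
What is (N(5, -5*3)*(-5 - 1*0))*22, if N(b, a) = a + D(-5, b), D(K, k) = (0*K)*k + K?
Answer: 2200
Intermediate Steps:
D(K, k) = K (D(K, k) = 0*k + K = 0 + K = K)
N(b, a) = -5 + a (N(b, a) = a - 5 = -5 + a)
(N(5, -5*3)*(-5 - 1*0))*22 = ((-5 - 5*3)*(-5 - 1*0))*22 = ((-5 - 15)*(-5 + 0))*22 = -20*(-5)*22 = 100*22 = 2200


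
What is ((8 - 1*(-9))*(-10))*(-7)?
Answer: 1190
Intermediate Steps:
((8 - 1*(-9))*(-10))*(-7) = ((8 + 9)*(-10))*(-7) = (17*(-10))*(-7) = -170*(-7) = 1190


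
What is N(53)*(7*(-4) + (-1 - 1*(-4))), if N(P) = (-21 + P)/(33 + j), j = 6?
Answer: -800/39 ≈ -20.513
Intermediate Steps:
N(P) = -7/13 + P/39 (N(P) = (-21 + P)/(33 + 6) = (-21 + P)/39 = (-21 + P)*(1/39) = -7/13 + P/39)
N(53)*(7*(-4) + (-1 - 1*(-4))) = (-7/13 + (1/39)*53)*(7*(-4) + (-1 - 1*(-4))) = (-7/13 + 53/39)*(-28 + (-1 + 4)) = 32*(-28 + 3)/39 = (32/39)*(-25) = -800/39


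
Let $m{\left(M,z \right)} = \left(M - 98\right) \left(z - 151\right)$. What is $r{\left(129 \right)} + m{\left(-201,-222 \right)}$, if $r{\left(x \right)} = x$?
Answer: $111656$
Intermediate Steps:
$m{\left(M,z \right)} = \left(-151 + z\right) \left(-98 + M\right)$ ($m{\left(M,z \right)} = \left(-98 + M\right) \left(-151 + z\right) = \left(-151 + z\right) \left(-98 + M\right)$)
$r{\left(129 \right)} + m{\left(-201,-222 \right)} = 129 - -111527 = 129 + \left(14798 + 30351 + 21756 + 44622\right) = 129 + 111527 = 111656$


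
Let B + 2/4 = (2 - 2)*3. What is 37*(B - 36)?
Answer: -2701/2 ≈ -1350.5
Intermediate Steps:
B = -1/2 (B = -1/2 + (2 - 2)*3 = -1/2 + 0*3 = -1/2 + 0 = -1/2 ≈ -0.50000)
37*(B - 36) = 37*(-1/2 - 36) = 37*(-73/2) = -2701/2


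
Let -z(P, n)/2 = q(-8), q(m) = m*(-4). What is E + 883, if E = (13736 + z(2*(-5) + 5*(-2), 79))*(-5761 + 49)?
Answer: -78093581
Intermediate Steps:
q(m) = -4*m
z(P, n) = -64 (z(P, n) = -(-8)*(-8) = -2*32 = -64)
E = -78094464 (E = (13736 - 64)*(-5761 + 49) = 13672*(-5712) = -78094464)
E + 883 = -78094464 + 883 = -78093581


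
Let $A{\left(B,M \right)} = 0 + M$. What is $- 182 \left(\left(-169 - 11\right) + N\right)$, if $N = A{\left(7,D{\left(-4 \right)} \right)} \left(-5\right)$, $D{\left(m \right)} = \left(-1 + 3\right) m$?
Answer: $25480$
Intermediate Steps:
$D{\left(m \right)} = 2 m$
$A{\left(B,M \right)} = M$
$N = 40$ ($N = 2 \left(-4\right) \left(-5\right) = \left(-8\right) \left(-5\right) = 40$)
$- 182 \left(\left(-169 - 11\right) + N\right) = - 182 \left(\left(-169 - 11\right) + 40\right) = - 182 \left(-180 + 40\right) = \left(-182\right) \left(-140\right) = 25480$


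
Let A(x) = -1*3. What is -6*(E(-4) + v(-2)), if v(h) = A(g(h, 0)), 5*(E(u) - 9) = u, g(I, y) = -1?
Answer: -156/5 ≈ -31.200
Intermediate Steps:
A(x) = -3
E(u) = 9 + u/5
v(h) = -3
-6*(E(-4) + v(-2)) = -6*((9 + (⅕)*(-4)) - 3) = -6*((9 - ⅘) - 3) = -6*(41/5 - 3) = -6*26/5 = -156/5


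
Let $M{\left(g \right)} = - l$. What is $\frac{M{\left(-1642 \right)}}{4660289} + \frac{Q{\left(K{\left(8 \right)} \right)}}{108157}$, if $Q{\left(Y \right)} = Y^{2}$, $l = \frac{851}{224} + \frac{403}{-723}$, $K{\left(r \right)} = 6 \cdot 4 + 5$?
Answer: $\frac{90668883551213}{11661536010901728} \approx 0.007775$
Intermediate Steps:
$K{\left(r \right)} = 29$ ($K{\left(r \right)} = 24 + 5 = 29$)
$l = \frac{525001}{161952}$ ($l = 851 \cdot \frac{1}{224} + 403 \left(- \frac{1}{723}\right) = \frac{851}{224} - \frac{403}{723} = \frac{525001}{161952} \approx 3.2417$)
$M{\left(g \right)} = - \frac{525001}{161952}$ ($M{\left(g \right)} = \left(-1\right) \frac{525001}{161952} = - \frac{525001}{161952}$)
$\frac{M{\left(-1642 \right)}}{4660289} + \frac{Q{\left(K{\left(8 \right)} \right)}}{108157} = - \frac{525001}{161952 \cdot 4660289} + \frac{29^{2}}{108157} = \left(- \frac{525001}{161952}\right) \frac{1}{4660289} + 841 \cdot \frac{1}{108157} = - \frac{525001}{754743124128} + \frac{841}{108157} = \frac{90668883551213}{11661536010901728}$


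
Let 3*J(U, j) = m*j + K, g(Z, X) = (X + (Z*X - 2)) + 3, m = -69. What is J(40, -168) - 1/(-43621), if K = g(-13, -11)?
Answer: 511456228/130863 ≈ 3908.3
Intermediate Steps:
g(Z, X) = 1 + X + X*Z (g(Z, X) = (X + (X*Z - 2)) + 3 = (X + (-2 + X*Z)) + 3 = (-2 + X + X*Z) + 3 = 1 + X + X*Z)
K = 133 (K = 1 - 11 - 11*(-13) = 1 - 11 + 143 = 133)
J(U, j) = 133/3 - 23*j (J(U, j) = (-69*j + 133)/3 = (133 - 69*j)/3 = 133/3 - 23*j)
J(40, -168) - 1/(-43621) = (133/3 - 23*(-168)) - 1/(-43621) = (133/3 + 3864) - 1*(-1/43621) = 11725/3 + 1/43621 = 511456228/130863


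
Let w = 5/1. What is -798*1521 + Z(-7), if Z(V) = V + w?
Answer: -1213760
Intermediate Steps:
w = 5 (w = 5*1 = 5)
Z(V) = 5 + V (Z(V) = V + 5 = 5 + V)
-798*1521 + Z(-7) = -798*1521 + (5 - 7) = -1213758 - 2 = -1213760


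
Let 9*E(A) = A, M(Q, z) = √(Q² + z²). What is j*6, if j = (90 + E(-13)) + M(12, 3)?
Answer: 1594/3 + 18*√17 ≈ 605.55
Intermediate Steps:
E(A) = A/9
j = 797/9 + 3*√17 (j = (90 + (⅑)*(-13)) + √(12² + 3²) = (90 - 13/9) + √(144 + 9) = 797/9 + √153 = 797/9 + 3*√17 ≈ 100.92)
j*6 = (797/9 + 3*√17)*6 = 1594/3 + 18*√17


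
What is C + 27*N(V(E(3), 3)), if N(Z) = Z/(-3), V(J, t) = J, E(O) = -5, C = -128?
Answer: -83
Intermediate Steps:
N(Z) = -Z/3 (N(Z) = Z*(-⅓) = -Z/3)
C + 27*N(V(E(3), 3)) = -128 + 27*(-⅓*(-5)) = -128 + 27*(5/3) = -128 + 45 = -83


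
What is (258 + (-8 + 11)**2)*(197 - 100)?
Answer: 25899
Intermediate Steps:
(258 + (-8 + 11)**2)*(197 - 100) = (258 + 3**2)*97 = (258 + 9)*97 = 267*97 = 25899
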